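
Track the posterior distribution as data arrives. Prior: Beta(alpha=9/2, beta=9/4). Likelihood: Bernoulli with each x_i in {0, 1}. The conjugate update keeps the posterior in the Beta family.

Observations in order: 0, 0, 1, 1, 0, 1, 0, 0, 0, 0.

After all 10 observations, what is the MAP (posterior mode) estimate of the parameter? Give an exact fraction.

obs 1: x=0 → posterior Beta(9/2, 13/4)
obs 2: x=0 → posterior Beta(9/2, 17/4)
obs 3: x=1 → posterior Beta(11/2, 17/4)
obs 4: x=1 → posterior Beta(13/2, 17/4)
obs 5: x=0 → posterior Beta(13/2, 21/4)
obs 6: x=1 → posterior Beta(15/2, 21/4)
obs 7: x=0 → posterior Beta(15/2, 25/4)
obs 8: x=0 → posterior Beta(15/2, 29/4)
obs 9: x=0 → posterior Beta(15/2, 33/4)
obs 10: x=0 → posterior Beta(15/2, 37/4)

26/59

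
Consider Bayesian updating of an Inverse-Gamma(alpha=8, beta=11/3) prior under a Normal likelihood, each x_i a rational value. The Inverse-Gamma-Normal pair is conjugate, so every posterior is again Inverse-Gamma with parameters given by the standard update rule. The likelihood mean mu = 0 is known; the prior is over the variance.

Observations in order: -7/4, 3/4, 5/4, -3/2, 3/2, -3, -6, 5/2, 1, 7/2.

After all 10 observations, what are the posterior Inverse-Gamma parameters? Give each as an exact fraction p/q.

obs 1: x=-7/4 → posterior Inverse-Gamma(17/2, 499/96)
obs 2: x=3/4 → posterior Inverse-Gamma(9, 263/48)
obs 3: x=5/4 → posterior Inverse-Gamma(19/2, 601/96)
obs 4: x=-3/2 → posterior Inverse-Gamma(10, 709/96)
obs 5: x=3/2 → posterior Inverse-Gamma(21/2, 817/96)
obs 6: x=-3 → posterior Inverse-Gamma(11, 1249/96)
obs 7: x=-6 → posterior Inverse-Gamma(23/2, 2977/96)
obs 8: x=5/2 → posterior Inverse-Gamma(12, 3277/96)
obs 9: x=1 → posterior Inverse-Gamma(25/2, 3325/96)
obs 10: x=7/2 → posterior Inverse-Gamma(13, 3913/96)

alpha=13, beta=3913/96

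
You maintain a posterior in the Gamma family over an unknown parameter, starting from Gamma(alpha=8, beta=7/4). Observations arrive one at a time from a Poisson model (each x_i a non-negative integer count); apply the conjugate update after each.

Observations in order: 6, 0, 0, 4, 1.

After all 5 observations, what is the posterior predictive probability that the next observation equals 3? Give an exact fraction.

133642051569866786782842302002560/645590698195138073036733040138561

obs 1: x=6 → posterior Gamma(14, 11/4)
obs 2: x=0 → posterior Gamma(14, 15/4)
obs 3: x=0 → posterior Gamma(14, 19/4)
obs 4: x=4 → posterior Gamma(18, 23/4)
obs 5: x=1 → posterior Gamma(19, 27/4)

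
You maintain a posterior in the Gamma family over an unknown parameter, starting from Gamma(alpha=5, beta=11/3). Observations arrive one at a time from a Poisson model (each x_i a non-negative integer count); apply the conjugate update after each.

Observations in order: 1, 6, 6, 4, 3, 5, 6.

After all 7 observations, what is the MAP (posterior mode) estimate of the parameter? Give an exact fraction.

obs 1: x=1 → posterior Gamma(6, 14/3)
obs 2: x=6 → posterior Gamma(12, 17/3)
obs 3: x=6 → posterior Gamma(18, 20/3)
obs 4: x=4 → posterior Gamma(22, 23/3)
obs 5: x=3 → posterior Gamma(25, 26/3)
obs 6: x=5 → posterior Gamma(30, 29/3)
obs 7: x=6 → posterior Gamma(36, 32/3)

105/32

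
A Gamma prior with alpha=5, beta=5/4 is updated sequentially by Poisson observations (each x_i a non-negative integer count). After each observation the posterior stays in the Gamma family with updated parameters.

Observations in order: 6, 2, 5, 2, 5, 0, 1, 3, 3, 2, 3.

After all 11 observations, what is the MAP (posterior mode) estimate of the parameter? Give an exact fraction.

144/49

obs 1: x=6 → posterior Gamma(11, 9/4)
obs 2: x=2 → posterior Gamma(13, 13/4)
obs 3: x=5 → posterior Gamma(18, 17/4)
obs 4: x=2 → posterior Gamma(20, 21/4)
obs 5: x=5 → posterior Gamma(25, 25/4)
obs 6: x=0 → posterior Gamma(25, 29/4)
obs 7: x=1 → posterior Gamma(26, 33/4)
obs 8: x=3 → posterior Gamma(29, 37/4)
obs 9: x=3 → posterior Gamma(32, 41/4)
obs 10: x=2 → posterior Gamma(34, 45/4)
obs 11: x=3 → posterior Gamma(37, 49/4)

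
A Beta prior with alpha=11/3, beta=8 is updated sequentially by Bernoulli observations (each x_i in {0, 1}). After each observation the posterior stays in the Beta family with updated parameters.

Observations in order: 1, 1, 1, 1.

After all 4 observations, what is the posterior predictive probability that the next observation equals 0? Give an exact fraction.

obs 1: x=1 → posterior Beta(14/3, 8)
obs 2: x=1 → posterior Beta(17/3, 8)
obs 3: x=1 → posterior Beta(20/3, 8)
obs 4: x=1 → posterior Beta(23/3, 8)

24/47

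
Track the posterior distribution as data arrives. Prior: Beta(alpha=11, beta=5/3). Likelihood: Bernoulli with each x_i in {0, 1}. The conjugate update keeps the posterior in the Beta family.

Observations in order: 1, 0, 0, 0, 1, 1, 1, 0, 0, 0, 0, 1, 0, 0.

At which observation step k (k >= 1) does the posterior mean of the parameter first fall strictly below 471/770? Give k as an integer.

obs 1: x=1 → posterior Beta(12, 5/3)
obs 2: x=0 → posterior Beta(12, 8/3)
obs 3: x=0 → posterior Beta(12, 11/3)
obs 4: x=0 → posterior Beta(12, 14/3)
obs 5: x=1 → posterior Beta(13, 14/3)
obs 6: x=1 → posterior Beta(14, 14/3)
obs 7: x=1 → posterior Beta(15, 14/3)
obs 8: x=0 → posterior Beta(15, 17/3)
obs 9: x=0 → posterior Beta(15, 20/3)
obs 10: x=0 → posterior Beta(15, 23/3)
obs 11: x=0 → posterior Beta(15, 26/3)
obs 12: x=1 → posterior Beta(16, 26/3)
obs 13: x=0 → posterior Beta(16, 29/3)
obs 14: x=0 → posterior Beta(16, 32/3)

k = 14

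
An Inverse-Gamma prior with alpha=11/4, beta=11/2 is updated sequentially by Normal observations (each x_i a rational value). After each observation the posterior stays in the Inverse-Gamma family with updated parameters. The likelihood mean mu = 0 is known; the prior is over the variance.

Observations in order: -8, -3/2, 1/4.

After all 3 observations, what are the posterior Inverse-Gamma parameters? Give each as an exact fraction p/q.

alpha=17/4, beta=1237/32

obs 1: x=-8 → posterior Inverse-Gamma(13/4, 75/2)
obs 2: x=-3/2 → posterior Inverse-Gamma(15/4, 309/8)
obs 3: x=1/4 → posterior Inverse-Gamma(17/4, 1237/32)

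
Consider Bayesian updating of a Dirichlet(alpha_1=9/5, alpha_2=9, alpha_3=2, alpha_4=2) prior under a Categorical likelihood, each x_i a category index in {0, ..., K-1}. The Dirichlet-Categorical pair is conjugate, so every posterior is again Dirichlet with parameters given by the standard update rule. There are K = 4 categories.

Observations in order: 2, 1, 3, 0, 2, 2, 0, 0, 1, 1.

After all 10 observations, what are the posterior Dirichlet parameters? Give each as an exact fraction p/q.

alpha_1=24/5, alpha_2=12, alpha_3=5, alpha_4=3

obs 1: x=2 → posterior Dirichlet(9/5, 9, 3, 2)
obs 2: x=1 → posterior Dirichlet(9/5, 10, 3, 2)
obs 3: x=3 → posterior Dirichlet(9/5, 10, 3, 3)
obs 4: x=0 → posterior Dirichlet(14/5, 10, 3, 3)
obs 5: x=2 → posterior Dirichlet(14/5, 10, 4, 3)
obs 6: x=2 → posterior Dirichlet(14/5, 10, 5, 3)
obs 7: x=0 → posterior Dirichlet(19/5, 10, 5, 3)
obs 8: x=0 → posterior Dirichlet(24/5, 10, 5, 3)
obs 9: x=1 → posterior Dirichlet(24/5, 11, 5, 3)
obs 10: x=1 → posterior Dirichlet(24/5, 12, 5, 3)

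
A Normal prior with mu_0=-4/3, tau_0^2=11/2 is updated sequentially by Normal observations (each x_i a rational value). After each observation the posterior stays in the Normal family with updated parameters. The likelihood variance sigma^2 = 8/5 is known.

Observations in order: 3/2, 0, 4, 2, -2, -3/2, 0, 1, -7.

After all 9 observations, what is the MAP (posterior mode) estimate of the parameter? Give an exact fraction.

-394/1533

obs 1: x=3/2 → posterior Normal(367/426, 88/71)
obs 2: x=0 → posterior Normal(367/756, 44/63)
obs 3: x=4 → posterior Normal(1687/1086, 88/181)
obs 4: x=2 → posterior Normal(2347/1416, 22/59)
obs 5: x=-2 → posterior Normal(1687/1746, 88/291)
obs 6: x=-3/2 → posterior Normal(298/519, 44/173)
obs 7: x=0 → posterior Normal(596/1203, 88/401)
obs 8: x=1 → posterior Normal(761/1368, 11/57)
obs 9: x=-7 → posterior Normal(-394/1533, 88/511)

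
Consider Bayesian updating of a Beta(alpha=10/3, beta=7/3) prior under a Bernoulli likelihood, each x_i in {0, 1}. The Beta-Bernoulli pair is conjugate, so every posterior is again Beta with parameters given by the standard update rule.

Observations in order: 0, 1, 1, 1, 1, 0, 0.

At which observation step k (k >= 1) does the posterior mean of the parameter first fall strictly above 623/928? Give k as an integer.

k = 5

obs 1: x=0 → posterior Beta(10/3, 10/3)
obs 2: x=1 → posterior Beta(13/3, 10/3)
obs 3: x=1 → posterior Beta(16/3, 10/3)
obs 4: x=1 → posterior Beta(19/3, 10/3)
obs 5: x=1 → posterior Beta(22/3, 10/3)
obs 6: x=0 → posterior Beta(22/3, 13/3)
obs 7: x=0 → posterior Beta(22/3, 16/3)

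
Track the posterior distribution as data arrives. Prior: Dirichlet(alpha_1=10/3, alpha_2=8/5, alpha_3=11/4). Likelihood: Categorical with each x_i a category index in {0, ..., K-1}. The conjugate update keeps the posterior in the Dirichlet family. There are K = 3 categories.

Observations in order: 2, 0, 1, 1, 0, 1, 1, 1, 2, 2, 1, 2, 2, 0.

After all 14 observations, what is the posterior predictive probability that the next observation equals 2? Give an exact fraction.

465/1301

obs 1: x=2 → posterior Dirichlet(10/3, 8/5, 15/4)
obs 2: x=0 → posterior Dirichlet(13/3, 8/5, 15/4)
obs 3: x=1 → posterior Dirichlet(13/3, 13/5, 15/4)
obs 4: x=1 → posterior Dirichlet(13/3, 18/5, 15/4)
obs 5: x=0 → posterior Dirichlet(16/3, 18/5, 15/4)
obs 6: x=1 → posterior Dirichlet(16/3, 23/5, 15/4)
obs 7: x=1 → posterior Dirichlet(16/3, 28/5, 15/4)
obs 8: x=1 → posterior Dirichlet(16/3, 33/5, 15/4)
obs 9: x=2 → posterior Dirichlet(16/3, 33/5, 19/4)
obs 10: x=2 → posterior Dirichlet(16/3, 33/5, 23/4)
obs 11: x=1 → posterior Dirichlet(16/3, 38/5, 23/4)
obs 12: x=2 → posterior Dirichlet(16/3, 38/5, 27/4)
obs 13: x=2 → posterior Dirichlet(16/3, 38/5, 31/4)
obs 14: x=0 → posterior Dirichlet(19/3, 38/5, 31/4)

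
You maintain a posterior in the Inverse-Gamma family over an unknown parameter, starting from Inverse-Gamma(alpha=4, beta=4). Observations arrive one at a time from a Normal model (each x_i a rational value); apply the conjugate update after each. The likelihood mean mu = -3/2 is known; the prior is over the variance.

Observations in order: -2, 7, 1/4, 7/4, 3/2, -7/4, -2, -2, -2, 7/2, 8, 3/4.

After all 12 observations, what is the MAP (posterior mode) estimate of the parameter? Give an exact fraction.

897/88

obs 1: x=-2 → posterior Inverse-Gamma(9/2, 33/8)
obs 2: x=7 → posterior Inverse-Gamma(5, 161/4)
obs 3: x=1/4 → posterior Inverse-Gamma(11/2, 1337/32)
obs 4: x=7/4 → posterior Inverse-Gamma(6, 753/16)
obs 5: x=3/2 → posterior Inverse-Gamma(13/2, 825/16)
obs 6: x=-7/4 → posterior Inverse-Gamma(7, 1651/32)
obs 7: x=-2 → posterior Inverse-Gamma(15/2, 1655/32)
obs 8: x=-2 → posterior Inverse-Gamma(8, 1659/32)
obs 9: x=-2 → posterior Inverse-Gamma(17/2, 1663/32)
obs 10: x=7/2 → posterior Inverse-Gamma(9, 2063/32)
obs 11: x=8 → posterior Inverse-Gamma(19/2, 3507/32)
obs 12: x=3/4 → posterior Inverse-Gamma(10, 897/8)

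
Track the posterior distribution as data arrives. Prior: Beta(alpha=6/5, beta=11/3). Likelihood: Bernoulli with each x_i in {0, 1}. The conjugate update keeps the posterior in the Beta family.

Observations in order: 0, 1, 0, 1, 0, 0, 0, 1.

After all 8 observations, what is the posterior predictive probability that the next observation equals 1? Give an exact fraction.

obs 1: x=0 → posterior Beta(6/5, 14/3)
obs 2: x=1 → posterior Beta(11/5, 14/3)
obs 3: x=0 → posterior Beta(11/5, 17/3)
obs 4: x=1 → posterior Beta(16/5, 17/3)
obs 5: x=0 → posterior Beta(16/5, 20/3)
obs 6: x=0 → posterior Beta(16/5, 23/3)
obs 7: x=0 → posterior Beta(16/5, 26/3)
obs 8: x=1 → posterior Beta(21/5, 26/3)

63/193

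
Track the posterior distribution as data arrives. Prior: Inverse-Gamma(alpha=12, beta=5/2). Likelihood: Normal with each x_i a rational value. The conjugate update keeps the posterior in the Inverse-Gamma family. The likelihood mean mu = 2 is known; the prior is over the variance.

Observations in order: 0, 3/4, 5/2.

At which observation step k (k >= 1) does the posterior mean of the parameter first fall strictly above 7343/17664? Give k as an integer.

obs 1: x=0 → posterior Inverse-Gamma(25/2, 9/2)
obs 2: x=3/4 → posterior Inverse-Gamma(13, 169/32)
obs 3: x=5/2 → posterior Inverse-Gamma(27/2, 173/32)

k = 2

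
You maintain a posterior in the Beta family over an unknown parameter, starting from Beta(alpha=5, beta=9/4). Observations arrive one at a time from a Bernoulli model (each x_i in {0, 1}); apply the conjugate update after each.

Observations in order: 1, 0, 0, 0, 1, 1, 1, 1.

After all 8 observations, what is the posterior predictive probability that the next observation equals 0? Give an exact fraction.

21/61

obs 1: x=1 → posterior Beta(6, 9/4)
obs 2: x=0 → posterior Beta(6, 13/4)
obs 3: x=0 → posterior Beta(6, 17/4)
obs 4: x=0 → posterior Beta(6, 21/4)
obs 5: x=1 → posterior Beta(7, 21/4)
obs 6: x=1 → posterior Beta(8, 21/4)
obs 7: x=1 → posterior Beta(9, 21/4)
obs 8: x=1 → posterior Beta(10, 21/4)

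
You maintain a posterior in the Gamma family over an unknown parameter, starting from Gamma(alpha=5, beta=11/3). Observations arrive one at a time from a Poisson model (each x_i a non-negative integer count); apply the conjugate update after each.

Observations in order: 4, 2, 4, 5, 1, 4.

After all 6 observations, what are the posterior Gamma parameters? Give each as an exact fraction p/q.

obs 1: x=4 → posterior Gamma(9, 14/3)
obs 2: x=2 → posterior Gamma(11, 17/3)
obs 3: x=4 → posterior Gamma(15, 20/3)
obs 4: x=5 → posterior Gamma(20, 23/3)
obs 5: x=1 → posterior Gamma(21, 26/3)
obs 6: x=4 → posterior Gamma(25, 29/3)

alpha=25, beta=29/3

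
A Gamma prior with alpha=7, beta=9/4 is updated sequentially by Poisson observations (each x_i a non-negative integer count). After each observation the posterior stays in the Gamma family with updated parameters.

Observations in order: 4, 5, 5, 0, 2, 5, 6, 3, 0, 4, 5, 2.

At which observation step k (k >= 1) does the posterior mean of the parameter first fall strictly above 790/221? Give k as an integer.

k = 2

obs 1: x=4 → posterior Gamma(11, 13/4)
obs 2: x=5 → posterior Gamma(16, 17/4)
obs 3: x=5 → posterior Gamma(21, 21/4)
obs 4: x=0 → posterior Gamma(21, 25/4)
obs 5: x=2 → posterior Gamma(23, 29/4)
obs 6: x=5 → posterior Gamma(28, 33/4)
obs 7: x=6 → posterior Gamma(34, 37/4)
obs 8: x=3 → posterior Gamma(37, 41/4)
obs 9: x=0 → posterior Gamma(37, 45/4)
obs 10: x=4 → posterior Gamma(41, 49/4)
obs 11: x=5 → posterior Gamma(46, 53/4)
obs 12: x=2 → posterior Gamma(48, 57/4)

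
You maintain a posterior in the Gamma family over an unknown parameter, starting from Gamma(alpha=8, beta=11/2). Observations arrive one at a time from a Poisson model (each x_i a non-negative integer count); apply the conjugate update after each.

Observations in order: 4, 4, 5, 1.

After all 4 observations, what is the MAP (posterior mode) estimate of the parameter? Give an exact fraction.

obs 1: x=4 → posterior Gamma(12, 13/2)
obs 2: x=4 → posterior Gamma(16, 15/2)
obs 3: x=5 → posterior Gamma(21, 17/2)
obs 4: x=1 → posterior Gamma(22, 19/2)

42/19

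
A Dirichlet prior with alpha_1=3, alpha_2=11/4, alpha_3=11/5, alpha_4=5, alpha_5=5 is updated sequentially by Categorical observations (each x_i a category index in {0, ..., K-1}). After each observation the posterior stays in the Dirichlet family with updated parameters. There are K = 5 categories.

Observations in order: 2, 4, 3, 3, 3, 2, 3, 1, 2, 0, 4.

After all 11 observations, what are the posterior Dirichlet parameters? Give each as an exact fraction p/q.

obs 1: x=2 → posterior Dirichlet(3, 11/4, 16/5, 5, 5)
obs 2: x=4 → posterior Dirichlet(3, 11/4, 16/5, 5, 6)
obs 3: x=3 → posterior Dirichlet(3, 11/4, 16/5, 6, 6)
obs 4: x=3 → posterior Dirichlet(3, 11/4, 16/5, 7, 6)
obs 5: x=3 → posterior Dirichlet(3, 11/4, 16/5, 8, 6)
obs 6: x=2 → posterior Dirichlet(3, 11/4, 21/5, 8, 6)
obs 7: x=3 → posterior Dirichlet(3, 11/4, 21/5, 9, 6)
obs 8: x=1 → posterior Dirichlet(3, 15/4, 21/5, 9, 6)
obs 9: x=2 → posterior Dirichlet(3, 15/4, 26/5, 9, 6)
obs 10: x=0 → posterior Dirichlet(4, 15/4, 26/5, 9, 6)
obs 11: x=4 → posterior Dirichlet(4, 15/4, 26/5, 9, 7)

alpha_1=4, alpha_2=15/4, alpha_3=26/5, alpha_4=9, alpha_5=7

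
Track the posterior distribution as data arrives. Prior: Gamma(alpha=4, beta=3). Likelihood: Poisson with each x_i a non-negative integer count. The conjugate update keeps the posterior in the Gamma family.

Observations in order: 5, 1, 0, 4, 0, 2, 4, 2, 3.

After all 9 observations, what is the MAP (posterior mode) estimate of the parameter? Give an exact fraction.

obs 1: x=5 → posterior Gamma(9, 4)
obs 2: x=1 → posterior Gamma(10, 5)
obs 3: x=0 → posterior Gamma(10, 6)
obs 4: x=4 → posterior Gamma(14, 7)
obs 5: x=0 → posterior Gamma(14, 8)
obs 6: x=2 → posterior Gamma(16, 9)
obs 7: x=4 → posterior Gamma(20, 10)
obs 8: x=2 → posterior Gamma(22, 11)
obs 9: x=3 → posterior Gamma(25, 12)

2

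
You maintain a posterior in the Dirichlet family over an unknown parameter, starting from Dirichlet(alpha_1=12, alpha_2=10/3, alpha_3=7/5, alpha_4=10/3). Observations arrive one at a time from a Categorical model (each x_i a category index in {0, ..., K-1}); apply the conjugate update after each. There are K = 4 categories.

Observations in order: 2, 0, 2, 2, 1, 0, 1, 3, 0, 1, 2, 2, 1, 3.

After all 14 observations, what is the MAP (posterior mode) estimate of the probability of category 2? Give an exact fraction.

obs 1: x=2 → posterior Dirichlet(12, 10/3, 12/5, 10/3)
obs 2: x=0 → posterior Dirichlet(13, 10/3, 12/5, 10/3)
obs 3: x=2 → posterior Dirichlet(13, 10/3, 17/5, 10/3)
obs 4: x=2 → posterior Dirichlet(13, 10/3, 22/5, 10/3)
obs 5: x=1 → posterior Dirichlet(13, 13/3, 22/5, 10/3)
obs 6: x=0 → posterior Dirichlet(14, 13/3, 22/5, 10/3)
obs 7: x=1 → posterior Dirichlet(14, 16/3, 22/5, 10/3)
obs 8: x=3 → posterior Dirichlet(14, 16/3, 22/5, 13/3)
obs 9: x=0 → posterior Dirichlet(15, 16/3, 22/5, 13/3)
obs 10: x=1 → posterior Dirichlet(15, 19/3, 22/5, 13/3)
obs 11: x=2 → posterior Dirichlet(15, 19/3, 27/5, 13/3)
obs 12: x=2 → posterior Dirichlet(15, 19/3, 32/5, 13/3)
obs 13: x=1 → posterior Dirichlet(15, 22/3, 32/5, 13/3)
obs 14: x=3 → posterior Dirichlet(15, 22/3, 32/5, 16/3)

81/451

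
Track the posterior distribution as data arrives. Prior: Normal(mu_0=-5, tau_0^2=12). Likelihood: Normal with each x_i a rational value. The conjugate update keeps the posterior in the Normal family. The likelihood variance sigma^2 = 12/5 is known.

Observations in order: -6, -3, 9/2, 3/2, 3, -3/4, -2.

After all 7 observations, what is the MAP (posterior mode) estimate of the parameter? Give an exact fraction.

obs 1: x=-6 → posterior Normal(-35/6, 2)
obs 2: x=-3 → posterior Normal(-50/11, 12/11)
obs 3: x=9/2 → posterior Normal(-55/32, 3/4)
obs 4: x=3/2 → posterior Normal(-20/21, 4/7)
obs 5: x=3 → posterior Normal(-5/26, 6/13)
obs 6: x=-3/4 → posterior Normal(-35/124, 12/31)
obs 7: x=-2 → posterior Normal(-25/48, 1/3)

-25/48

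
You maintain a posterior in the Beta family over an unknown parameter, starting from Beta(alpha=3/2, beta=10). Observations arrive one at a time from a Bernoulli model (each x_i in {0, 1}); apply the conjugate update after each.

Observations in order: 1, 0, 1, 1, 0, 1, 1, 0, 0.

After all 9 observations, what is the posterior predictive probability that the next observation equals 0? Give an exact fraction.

28/41

obs 1: x=1 → posterior Beta(5/2, 10)
obs 2: x=0 → posterior Beta(5/2, 11)
obs 3: x=1 → posterior Beta(7/2, 11)
obs 4: x=1 → posterior Beta(9/2, 11)
obs 5: x=0 → posterior Beta(9/2, 12)
obs 6: x=1 → posterior Beta(11/2, 12)
obs 7: x=1 → posterior Beta(13/2, 12)
obs 8: x=0 → posterior Beta(13/2, 13)
obs 9: x=0 → posterior Beta(13/2, 14)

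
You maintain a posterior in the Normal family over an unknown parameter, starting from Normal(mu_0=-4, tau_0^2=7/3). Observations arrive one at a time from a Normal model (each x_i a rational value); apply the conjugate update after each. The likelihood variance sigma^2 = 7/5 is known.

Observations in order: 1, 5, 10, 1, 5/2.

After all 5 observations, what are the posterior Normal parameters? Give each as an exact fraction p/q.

obs 1: x=1 → posterior Normal(-7/8, 7/8)
obs 2: x=5 → posterior Normal(18/13, 7/13)
obs 3: x=10 → posterior Normal(34/9, 7/18)
obs 4: x=1 → posterior Normal(73/23, 7/23)
obs 5: x=5/2 → posterior Normal(171/56, 1/4)

mu_0=171/56, tau_0^2=1/4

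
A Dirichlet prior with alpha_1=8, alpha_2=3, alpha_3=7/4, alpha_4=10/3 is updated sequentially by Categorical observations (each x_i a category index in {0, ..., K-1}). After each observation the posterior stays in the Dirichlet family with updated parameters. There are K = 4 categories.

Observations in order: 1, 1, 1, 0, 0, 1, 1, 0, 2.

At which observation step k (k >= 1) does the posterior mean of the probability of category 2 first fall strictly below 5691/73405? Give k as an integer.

obs 1: x=1 → posterior Dirichlet(8, 4, 7/4, 10/3)
obs 2: x=1 → posterior Dirichlet(8, 5, 7/4, 10/3)
obs 3: x=1 → posterior Dirichlet(8, 6, 7/4, 10/3)
obs 4: x=0 → posterior Dirichlet(9, 6, 7/4, 10/3)
obs 5: x=0 → posterior Dirichlet(10, 6, 7/4, 10/3)
obs 6: x=1 → posterior Dirichlet(10, 7, 7/4, 10/3)
obs 7: x=1 → posterior Dirichlet(10, 8, 7/4, 10/3)
obs 8: x=0 → posterior Dirichlet(11, 8, 7/4, 10/3)
obs 9: x=2 → posterior Dirichlet(11, 8, 11/4, 10/3)

k = 7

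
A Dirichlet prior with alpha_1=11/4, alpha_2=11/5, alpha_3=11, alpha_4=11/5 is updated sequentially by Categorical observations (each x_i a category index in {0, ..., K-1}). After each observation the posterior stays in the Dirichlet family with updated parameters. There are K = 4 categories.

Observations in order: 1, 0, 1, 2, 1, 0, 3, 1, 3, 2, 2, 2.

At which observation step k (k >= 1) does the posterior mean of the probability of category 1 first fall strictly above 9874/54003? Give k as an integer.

obs 1: x=1 → posterior Dirichlet(11/4, 16/5, 11, 11/5)
obs 2: x=0 → posterior Dirichlet(15/4, 16/5, 11, 11/5)
obs 3: x=1 → posterior Dirichlet(15/4, 21/5, 11, 11/5)
obs 4: x=2 → posterior Dirichlet(15/4, 21/5, 12, 11/5)
obs 5: x=1 → posterior Dirichlet(15/4, 26/5, 12, 11/5)
obs 6: x=0 → posterior Dirichlet(19/4, 26/5, 12, 11/5)
obs 7: x=3 → posterior Dirichlet(19/4, 26/5, 12, 16/5)
obs 8: x=1 → posterior Dirichlet(19/4, 31/5, 12, 16/5)
obs 9: x=3 → posterior Dirichlet(19/4, 31/5, 12, 21/5)
obs 10: x=2 → posterior Dirichlet(19/4, 31/5, 13, 21/5)
obs 11: x=2 → posterior Dirichlet(19/4, 31/5, 14, 21/5)
obs 12: x=2 → posterior Dirichlet(19/4, 31/5, 15, 21/5)

k = 3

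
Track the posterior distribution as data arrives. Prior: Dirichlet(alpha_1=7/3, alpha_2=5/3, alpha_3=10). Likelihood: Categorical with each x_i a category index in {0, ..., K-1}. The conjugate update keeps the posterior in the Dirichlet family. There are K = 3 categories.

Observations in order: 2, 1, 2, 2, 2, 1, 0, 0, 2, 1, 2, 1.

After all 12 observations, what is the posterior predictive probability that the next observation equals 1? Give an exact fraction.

17/78

obs 1: x=2 → posterior Dirichlet(7/3, 5/3, 11)
obs 2: x=1 → posterior Dirichlet(7/3, 8/3, 11)
obs 3: x=2 → posterior Dirichlet(7/3, 8/3, 12)
obs 4: x=2 → posterior Dirichlet(7/3, 8/3, 13)
obs 5: x=2 → posterior Dirichlet(7/3, 8/3, 14)
obs 6: x=1 → posterior Dirichlet(7/3, 11/3, 14)
obs 7: x=0 → posterior Dirichlet(10/3, 11/3, 14)
obs 8: x=0 → posterior Dirichlet(13/3, 11/3, 14)
obs 9: x=2 → posterior Dirichlet(13/3, 11/3, 15)
obs 10: x=1 → posterior Dirichlet(13/3, 14/3, 15)
obs 11: x=2 → posterior Dirichlet(13/3, 14/3, 16)
obs 12: x=1 → posterior Dirichlet(13/3, 17/3, 16)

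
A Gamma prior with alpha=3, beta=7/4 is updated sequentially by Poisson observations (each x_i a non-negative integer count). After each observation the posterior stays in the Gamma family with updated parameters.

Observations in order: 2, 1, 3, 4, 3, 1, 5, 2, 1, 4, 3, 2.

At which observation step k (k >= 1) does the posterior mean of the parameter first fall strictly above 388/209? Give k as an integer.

k = 3

obs 1: x=2 → posterior Gamma(5, 11/4)
obs 2: x=1 → posterior Gamma(6, 15/4)
obs 3: x=3 → posterior Gamma(9, 19/4)
obs 4: x=4 → posterior Gamma(13, 23/4)
obs 5: x=3 → posterior Gamma(16, 27/4)
obs 6: x=1 → posterior Gamma(17, 31/4)
obs 7: x=5 → posterior Gamma(22, 35/4)
obs 8: x=2 → posterior Gamma(24, 39/4)
obs 9: x=1 → posterior Gamma(25, 43/4)
obs 10: x=4 → posterior Gamma(29, 47/4)
obs 11: x=3 → posterior Gamma(32, 51/4)
obs 12: x=2 → posterior Gamma(34, 55/4)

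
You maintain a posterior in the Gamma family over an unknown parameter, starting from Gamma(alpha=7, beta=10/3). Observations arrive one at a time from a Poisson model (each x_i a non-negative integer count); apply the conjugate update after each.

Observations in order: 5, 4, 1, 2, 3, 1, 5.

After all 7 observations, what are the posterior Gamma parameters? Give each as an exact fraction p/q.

alpha=28, beta=31/3

obs 1: x=5 → posterior Gamma(12, 13/3)
obs 2: x=4 → posterior Gamma(16, 16/3)
obs 3: x=1 → posterior Gamma(17, 19/3)
obs 4: x=2 → posterior Gamma(19, 22/3)
obs 5: x=3 → posterior Gamma(22, 25/3)
obs 6: x=1 → posterior Gamma(23, 28/3)
obs 7: x=5 → posterior Gamma(28, 31/3)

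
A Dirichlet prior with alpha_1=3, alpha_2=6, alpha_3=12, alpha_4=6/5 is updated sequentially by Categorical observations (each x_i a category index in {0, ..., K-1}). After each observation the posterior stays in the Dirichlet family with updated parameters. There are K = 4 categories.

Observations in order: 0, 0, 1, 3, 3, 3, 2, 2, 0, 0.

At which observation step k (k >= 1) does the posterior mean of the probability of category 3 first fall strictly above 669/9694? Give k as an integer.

k = 4

obs 1: x=0 → posterior Dirichlet(4, 6, 12, 6/5)
obs 2: x=0 → posterior Dirichlet(5, 6, 12, 6/5)
obs 3: x=1 → posterior Dirichlet(5, 7, 12, 6/5)
obs 4: x=3 → posterior Dirichlet(5, 7, 12, 11/5)
obs 5: x=3 → posterior Dirichlet(5, 7, 12, 16/5)
obs 6: x=3 → posterior Dirichlet(5, 7, 12, 21/5)
obs 7: x=2 → posterior Dirichlet(5, 7, 13, 21/5)
obs 8: x=2 → posterior Dirichlet(5, 7, 14, 21/5)
obs 9: x=0 → posterior Dirichlet(6, 7, 14, 21/5)
obs 10: x=0 → posterior Dirichlet(7, 7, 14, 21/5)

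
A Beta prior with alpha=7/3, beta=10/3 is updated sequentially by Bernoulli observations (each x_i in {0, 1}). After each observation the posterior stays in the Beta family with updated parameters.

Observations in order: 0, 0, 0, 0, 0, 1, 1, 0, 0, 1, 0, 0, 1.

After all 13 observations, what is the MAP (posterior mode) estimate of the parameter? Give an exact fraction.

obs 1: x=0 → posterior Beta(7/3, 13/3)
obs 2: x=0 → posterior Beta(7/3, 16/3)
obs 3: x=0 → posterior Beta(7/3, 19/3)
obs 4: x=0 → posterior Beta(7/3, 22/3)
obs 5: x=0 → posterior Beta(7/3, 25/3)
obs 6: x=1 → posterior Beta(10/3, 25/3)
obs 7: x=1 → posterior Beta(13/3, 25/3)
obs 8: x=0 → posterior Beta(13/3, 28/3)
obs 9: x=0 → posterior Beta(13/3, 31/3)
obs 10: x=1 → posterior Beta(16/3, 31/3)
obs 11: x=0 → posterior Beta(16/3, 34/3)
obs 12: x=0 → posterior Beta(16/3, 37/3)
obs 13: x=1 → posterior Beta(19/3, 37/3)

8/25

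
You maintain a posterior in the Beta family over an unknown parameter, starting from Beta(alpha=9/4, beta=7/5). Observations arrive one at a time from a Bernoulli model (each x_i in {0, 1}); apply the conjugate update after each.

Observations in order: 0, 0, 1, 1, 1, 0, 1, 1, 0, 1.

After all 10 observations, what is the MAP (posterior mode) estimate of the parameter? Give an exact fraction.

obs 1: x=0 → posterior Beta(9/4, 12/5)
obs 2: x=0 → posterior Beta(9/4, 17/5)
obs 3: x=1 → posterior Beta(13/4, 17/5)
obs 4: x=1 → posterior Beta(17/4, 17/5)
obs 5: x=1 → posterior Beta(21/4, 17/5)
obs 6: x=0 → posterior Beta(21/4, 22/5)
obs 7: x=1 → posterior Beta(25/4, 22/5)
obs 8: x=1 → posterior Beta(29/4, 22/5)
obs 9: x=0 → posterior Beta(29/4, 27/5)
obs 10: x=1 → posterior Beta(33/4, 27/5)

145/233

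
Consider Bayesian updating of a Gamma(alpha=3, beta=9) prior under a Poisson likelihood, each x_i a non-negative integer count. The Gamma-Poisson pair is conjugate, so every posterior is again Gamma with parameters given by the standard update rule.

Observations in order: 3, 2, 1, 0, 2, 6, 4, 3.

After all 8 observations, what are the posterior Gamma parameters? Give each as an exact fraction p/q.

alpha=24, beta=17

obs 1: x=3 → posterior Gamma(6, 10)
obs 2: x=2 → posterior Gamma(8, 11)
obs 3: x=1 → posterior Gamma(9, 12)
obs 4: x=0 → posterior Gamma(9, 13)
obs 5: x=2 → posterior Gamma(11, 14)
obs 6: x=6 → posterior Gamma(17, 15)
obs 7: x=4 → posterior Gamma(21, 16)
obs 8: x=3 → posterior Gamma(24, 17)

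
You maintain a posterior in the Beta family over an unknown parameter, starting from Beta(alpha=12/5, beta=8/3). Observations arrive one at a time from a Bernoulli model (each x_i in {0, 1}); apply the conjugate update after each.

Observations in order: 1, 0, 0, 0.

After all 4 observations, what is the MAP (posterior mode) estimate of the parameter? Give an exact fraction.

obs 1: x=1 → posterior Beta(17/5, 8/3)
obs 2: x=0 → posterior Beta(17/5, 11/3)
obs 3: x=0 → posterior Beta(17/5, 14/3)
obs 4: x=0 → posterior Beta(17/5, 17/3)

18/53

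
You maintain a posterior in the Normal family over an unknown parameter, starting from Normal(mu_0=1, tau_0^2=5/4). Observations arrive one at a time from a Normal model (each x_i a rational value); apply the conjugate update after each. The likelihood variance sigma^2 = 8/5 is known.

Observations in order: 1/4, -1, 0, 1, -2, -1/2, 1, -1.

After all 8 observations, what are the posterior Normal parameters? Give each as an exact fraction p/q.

obs 1: x=1/4 → posterior Normal(51/76, 40/57)
obs 2: x=-1 → posterior Normal(53/328, 20/41)
obs 3: x=0 → posterior Normal(53/428, 40/107)
obs 4: x=1 → posterior Normal(51/176, 10/33)
obs 5: x=-2 → posterior Normal(-47/628, 40/157)
obs 6: x=-1/2 → posterior Normal(-97/728, 20/91)
obs 7: x=1 → posterior Normal(1/276, 40/207)
obs 8: x=-1 → posterior Normal(-97/928, 5/29)

mu_0=-97/928, tau_0^2=5/29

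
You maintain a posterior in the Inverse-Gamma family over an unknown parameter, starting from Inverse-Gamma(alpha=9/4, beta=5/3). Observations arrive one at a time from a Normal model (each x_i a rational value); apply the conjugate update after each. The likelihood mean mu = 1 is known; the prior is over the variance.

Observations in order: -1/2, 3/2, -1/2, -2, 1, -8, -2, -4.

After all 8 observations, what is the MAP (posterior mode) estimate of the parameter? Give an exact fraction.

obs 1: x=-1/2 → posterior Inverse-Gamma(11/4, 67/24)
obs 2: x=3/2 → posterior Inverse-Gamma(13/4, 35/12)
obs 3: x=-1/2 → posterior Inverse-Gamma(15/4, 97/24)
obs 4: x=-2 → posterior Inverse-Gamma(17/4, 205/24)
obs 5: x=1 → posterior Inverse-Gamma(19/4, 205/24)
obs 6: x=-8 → posterior Inverse-Gamma(21/4, 1177/24)
obs 7: x=-2 → posterior Inverse-Gamma(23/4, 1285/24)
obs 8: x=-4 → posterior Inverse-Gamma(25/4, 1585/24)

1585/174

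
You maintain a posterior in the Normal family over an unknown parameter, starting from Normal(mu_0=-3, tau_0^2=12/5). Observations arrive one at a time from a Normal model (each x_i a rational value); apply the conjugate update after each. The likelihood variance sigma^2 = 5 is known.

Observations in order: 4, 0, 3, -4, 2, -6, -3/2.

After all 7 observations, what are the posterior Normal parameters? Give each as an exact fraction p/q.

mu_0=-105/109, tau_0^2=60/109

obs 1: x=4 → posterior Normal(-27/37, 60/37)
obs 2: x=0 → posterior Normal(-27/49, 60/49)
obs 3: x=3 → posterior Normal(9/61, 60/61)
obs 4: x=-4 → posterior Normal(-39/73, 60/73)
obs 5: x=2 → posterior Normal(-3/17, 12/17)
obs 6: x=-6 → posterior Normal(-87/97, 60/97)
obs 7: x=-3/2 → posterior Normal(-105/109, 60/109)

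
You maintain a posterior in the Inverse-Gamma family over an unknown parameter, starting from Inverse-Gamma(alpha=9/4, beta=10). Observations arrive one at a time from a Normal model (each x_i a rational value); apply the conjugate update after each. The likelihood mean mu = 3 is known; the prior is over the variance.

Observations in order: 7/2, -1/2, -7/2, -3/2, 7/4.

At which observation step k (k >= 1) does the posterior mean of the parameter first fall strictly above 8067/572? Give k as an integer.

k = 4

obs 1: x=7/2 → posterior Inverse-Gamma(11/4, 81/8)
obs 2: x=-1/2 → posterior Inverse-Gamma(13/4, 65/4)
obs 3: x=-7/2 → posterior Inverse-Gamma(15/4, 299/8)
obs 4: x=-3/2 → posterior Inverse-Gamma(17/4, 95/2)
obs 5: x=7/4 → posterior Inverse-Gamma(19/4, 1545/32)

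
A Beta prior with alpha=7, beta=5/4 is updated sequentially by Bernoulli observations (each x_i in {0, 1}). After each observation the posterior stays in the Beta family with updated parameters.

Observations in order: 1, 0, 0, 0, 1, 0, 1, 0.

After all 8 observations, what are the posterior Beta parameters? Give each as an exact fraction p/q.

alpha=10, beta=25/4

obs 1: x=1 → posterior Beta(8, 5/4)
obs 2: x=0 → posterior Beta(8, 9/4)
obs 3: x=0 → posterior Beta(8, 13/4)
obs 4: x=0 → posterior Beta(8, 17/4)
obs 5: x=1 → posterior Beta(9, 17/4)
obs 6: x=0 → posterior Beta(9, 21/4)
obs 7: x=1 → posterior Beta(10, 21/4)
obs 8: x=0 → posterior Beta(10, 25/4)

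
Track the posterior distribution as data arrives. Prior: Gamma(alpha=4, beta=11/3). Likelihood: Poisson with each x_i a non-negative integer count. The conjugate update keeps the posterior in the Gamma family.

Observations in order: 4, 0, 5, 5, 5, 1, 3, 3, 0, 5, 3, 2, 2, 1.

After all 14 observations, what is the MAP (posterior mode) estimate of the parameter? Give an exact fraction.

obs 1: x=4 → posterior Gamma(8, 14/3)
obs 2: x=0 → posterior Gamma(8, 17/3)
obs 3: x=5 → posterior Gamma(13, 20/3)
obs 4: x=5 → posterior Gamma(18, 23/3)
obs 5: x=5 → posterior Gamma(23, 26/3)
obs 6: x=1 → posterior Gamma(24, 29/3)
obs 7: x=3 → posterior Gamma(27, 32/3)
obs 8: x=3 → posterior Gamma(30, 35/3)
obs 9: x=0 → posterior Gamma(30, 38/3)
obs 10: x=5 → posterior Gamma(35, 41/3)
obs 11: x=3 → posterior Gamma(38, 44/3)
obs 12: x=2 → posterior Gamma(40, 47/3)
obs 13: x=2 → posterior Gamma(42, 50/3)
obs 14: x=1 → posterior Gamma(43, 53/3)

126/53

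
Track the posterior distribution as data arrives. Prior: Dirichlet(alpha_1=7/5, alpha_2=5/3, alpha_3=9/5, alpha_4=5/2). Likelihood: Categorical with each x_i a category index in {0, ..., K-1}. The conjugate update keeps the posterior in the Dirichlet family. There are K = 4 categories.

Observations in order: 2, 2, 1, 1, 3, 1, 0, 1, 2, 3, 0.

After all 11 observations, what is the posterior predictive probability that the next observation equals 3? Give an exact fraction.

135/551

obs 1: x=2 → posterior Dirichlet(7/5, 5/3, 14/5, 5/2)
obs 2: x=2 → posterior Dirichlet(7/5, 5/3, 19/5, 5/2)
obs 3: x=1 → posterior Dirichlet(7/5, 8/3, 19/5, 5/2)
obs 4: x=1 → posterior Dirichlet(7/5, 11/3, 19/5, 5/2)
obs 5: x=3 → posterior Dirichlet(7/5, 11/3, 19/5, 7/2)
obs 6: x=1 → posterior Dirichlet(7/5, 14/3, 19/5, 7/2)
obs 7: x=0 → posterior Dirichlet(12/5, 14/3, 19/5, 7/2)
obs 8: x=1 → posterior Dirichlet(12/5, 17/3, 19/5, 7/2)
obs 9: x=2 → posterior Dirichlet(12/5, 17/3, 24/5, 7/2)
obs 10: x=3 → posterior Dirichlet(12/5, 17/3, 24/5, 9/2)
obs 11: x=0 → posterior Dirichlet(17/5, 17/3, 24/5, 9/2)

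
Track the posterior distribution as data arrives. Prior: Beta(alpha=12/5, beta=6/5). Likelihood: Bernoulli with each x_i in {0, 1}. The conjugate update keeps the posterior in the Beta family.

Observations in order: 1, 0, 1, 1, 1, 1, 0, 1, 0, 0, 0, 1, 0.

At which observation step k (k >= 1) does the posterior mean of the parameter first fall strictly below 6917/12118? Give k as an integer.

obs 1: x=1 → posterior Beta(17/5, 6/5)
obs 2: x=0 → posterior Beta(17/5, 11/5)
obs 3: x=1 → posterior Beta(22/5, 11/5)
obs 4: x=1 → posterior Beta(27/5, 11/5)
obs 5: x=1 → posterior Beta(32/5, 11/5)
obs 6: x=1 → posterior Beta(37/5, 11/5)
obs 7: x=0 → posterior Beta(37/5, 16/5)
obs 8: x=1 → posterior Beta(42/5, 16/5)
obs 9: x=0 → posterior Beta(42/5, 21/5)
obs 10: x=0 → posterior Beta(42/5, 26/5)
obs 11: x=0 → posterior Beta(42/5, 31/5)
obs 12: x=1 → posterior Beta(47/5, 31/5)
obs 13: x=0 → posterior Beta(47/5, 36/5)

k = 13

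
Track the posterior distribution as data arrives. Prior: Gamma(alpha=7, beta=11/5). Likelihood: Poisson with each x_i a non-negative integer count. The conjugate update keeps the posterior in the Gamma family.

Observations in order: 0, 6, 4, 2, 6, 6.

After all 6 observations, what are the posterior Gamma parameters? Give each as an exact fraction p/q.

obs 1: x=0 → posterior Gamma(7, 16/5)
obs 2: x=6 → posterior Gamma(13, 21/5)
obs 3: x=4 → posterior Gamma(17, 26/5)
obs 4: x=2 → posterior Gamma(19, 31/5)
obs 5: x=6 → posterior Gamma(25, 36/5)
obs 6: x=6 → posterior Gamma(31, 41/5)

alpha=31, beta=41/5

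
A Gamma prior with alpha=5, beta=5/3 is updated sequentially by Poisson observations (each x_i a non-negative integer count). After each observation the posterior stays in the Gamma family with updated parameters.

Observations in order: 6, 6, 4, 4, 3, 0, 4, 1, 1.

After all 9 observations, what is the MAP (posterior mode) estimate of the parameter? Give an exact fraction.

obs 1: x=6 → posterior Gamma(11, 8/3)
obs 2: x=6 → posterior Gamma(17, 11/3)
obs 3: x=4 → posterior Gamma(21, 14/3)
obs 4: x=4 → posterior Gamma(25, 17/3)
obs 5: x=3 → posterior Gamma(28, 20/3)
obs 6: x=0 → posterior Gamma(28, 23/3)
obs 7: x=4 → posterior Gamma(32, 26/3)
obs 8: x=1 → posterior Gamma(33, 29/3)
obs 9: x=1 → posterior Gamma(34, 32/3)

99/32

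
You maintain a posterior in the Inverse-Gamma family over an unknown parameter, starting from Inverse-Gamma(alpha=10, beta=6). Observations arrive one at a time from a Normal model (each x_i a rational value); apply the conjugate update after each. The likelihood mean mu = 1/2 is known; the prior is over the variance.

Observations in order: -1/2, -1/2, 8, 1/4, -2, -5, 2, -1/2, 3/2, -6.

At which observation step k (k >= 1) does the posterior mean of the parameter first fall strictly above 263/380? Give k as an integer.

obs 1: x=-1/2 → posterior Inverse-Gamma(21/2, 13/2)
obs 2: x=-1/2 → posterior Inverse-Gamma(11, 7)
obs 3: x=8 → posterior Inverse-Gamma(23/2, 281/8)
obs 4: x=1/4 → posterior Inverse-Gamma(12, 1125/32)
obs 5: x=-2 → posterior Inverse-Gamma(25/2, 1225/32)
obs 6: x=-5 → posterior Inverse-Gamma(13, 1709/32)
obs 7: x=2 → posterior Inverse-Gamma(27/2, 1745/32)
obs 8: x=-1/2 → posterior Inverse-Gamma(14, 1761/32)
obs 9: x=3/2 → posterior Inverse-Gamma(29/2, 1777/32)
obs 10: x=-6 → posterior Inverse-Gamma(15, 2453/32)

k = 2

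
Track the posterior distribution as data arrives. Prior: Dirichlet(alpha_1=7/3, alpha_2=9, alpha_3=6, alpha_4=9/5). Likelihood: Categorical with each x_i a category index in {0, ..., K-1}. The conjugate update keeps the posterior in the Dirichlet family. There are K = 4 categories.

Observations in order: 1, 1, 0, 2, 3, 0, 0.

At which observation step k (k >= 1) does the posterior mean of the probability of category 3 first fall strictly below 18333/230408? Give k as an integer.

obs 1: x=1 → posterior Dirichlet(7/3, 10, 6, 9/5)
obs 2: x=1 → posterior Dirichlet(7/3, 11, 6, 9/5)
obs 3: x=0 → posterior Dirichlet(10/3, 11, 6, 9/5)
obs 4: x=2 → posterior Dirichlet(10/3, 11, 7, 9/5)
obs 5: x=3 → posterior Dirichlet(10/3, 11, 7, 14/5)
obs 6: x=0 → posterior Dirichlet(13/3, 11, 7, 14/5)
obs 7: x=0 → posterior Dirichlet(16/3, 11, 7, 14/5)

k = 4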